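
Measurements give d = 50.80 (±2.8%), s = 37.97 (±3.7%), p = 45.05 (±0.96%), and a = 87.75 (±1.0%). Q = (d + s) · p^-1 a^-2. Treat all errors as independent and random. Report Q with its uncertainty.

(2.559 ± 0.0809) × 10^-4

Let u = d + s = 88.77. δu = √(δd² + δs²) = √(2.02 + 1.97) = 2.00, so δu/u = 0.0225.
Q is then a monomial in u, p, a:
δQ/Q = √((δu/u)² + (-1·δp/p)² + (-2·δa/a)²) = √(0.000507 + 9.22e-05 + 0.000400) = 0.0316
Q = 0.0002559, so δQ = 0.0316 × 0.0002559 = 8.09e-06.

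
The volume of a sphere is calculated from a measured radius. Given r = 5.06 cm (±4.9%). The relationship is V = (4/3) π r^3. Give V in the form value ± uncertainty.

543 ± 79.8 cm^3

Each factor contributes (exponent × relative error)² to (δV/V)²:
  (3·δr/r)² = (3×0.0490)² = 0.0216
δV/V = √(0.0216) = 0.147
V = 543 cm^3, so δV = 0.147 × 543 = 79.8 cm^3.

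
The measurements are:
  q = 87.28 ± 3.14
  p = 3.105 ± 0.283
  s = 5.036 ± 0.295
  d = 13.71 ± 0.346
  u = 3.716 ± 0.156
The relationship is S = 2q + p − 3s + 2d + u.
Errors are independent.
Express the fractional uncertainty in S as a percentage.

3.30%

For a sum/difference, combine absolute errors in quadrature:
  (2·δq)² = 39.4;  (δp)² = 0.0801;  (3·δs)² = 0.783;  (2·δd)² = 0.479;  (δu)² = 0.0243
δS = √(40.8) = 6.39
S = 193.7, so δS/S = 6.39/193.7 = 0.0330.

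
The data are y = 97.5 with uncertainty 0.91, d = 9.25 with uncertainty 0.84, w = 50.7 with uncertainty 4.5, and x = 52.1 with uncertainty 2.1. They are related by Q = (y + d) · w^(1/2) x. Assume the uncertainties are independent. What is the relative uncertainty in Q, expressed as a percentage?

Let u = y + d = 107. δu = √(δy² + δd²) = √(0.828 + 0.706) = 1.24, so δu/u = 0.0116.
Q is then a monomial in u, w, x:
δQ/Q = √((δu/u)² + (½·δw/w)² + (1·δx/x)²) = √(0.000135 + 0.00197 + 0.00162) = 0.0611

6.11%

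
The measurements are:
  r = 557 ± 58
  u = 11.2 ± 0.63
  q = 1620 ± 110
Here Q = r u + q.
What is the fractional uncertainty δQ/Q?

0.0950

Let p = r·u = 6240. δp/p = √((1·δr/r)² + (1·δu/u)²) = √(0.0108 + 0.00316) = 0.118, so δp = 738.
Q = p + q: δQ = √(δp² + δq²) = √(5.45e+05 + 12100) = 746
Q = 7860, so δQ/Q = 746/7860 = 0.0950.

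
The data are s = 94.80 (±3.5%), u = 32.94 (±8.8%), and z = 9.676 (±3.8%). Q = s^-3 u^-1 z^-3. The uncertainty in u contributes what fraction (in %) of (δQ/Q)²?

24.4%

(δQ/Q)² = (-3·δs/s)² + (-1·δu/u)² + (-3·δz/z)²
  s term: (-3×0.0350)² = 0.0110
  u term: (-1×0.0880)² = 0.00774
  z term: (-3×0.0380)² = 0.0130
Total = 0.0318. Share from u = 0.00774/0.0318 = 0.244.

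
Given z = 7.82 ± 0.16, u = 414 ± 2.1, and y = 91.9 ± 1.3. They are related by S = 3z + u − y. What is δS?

2.52

Each term contributes (cᵢ δxᵢ)² to (δS)²:
  (3·δz)² = 0.230;  (δu)² = 4.41;  (δy)² = 1.69
δS = √(6.33) = 2.52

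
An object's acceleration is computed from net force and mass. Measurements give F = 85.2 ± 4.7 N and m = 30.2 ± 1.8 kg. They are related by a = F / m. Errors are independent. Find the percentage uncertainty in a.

8.12%

For a monomial a ∝ F, m^-1, fractional errors add in quadrature:
  (1·δF/F)² = (1×0.0552)² = 0.00304;  (-1·δm/m)² = (-1×0.0596)² = 0.00355
δa/a = √(0.00660) = 0.0812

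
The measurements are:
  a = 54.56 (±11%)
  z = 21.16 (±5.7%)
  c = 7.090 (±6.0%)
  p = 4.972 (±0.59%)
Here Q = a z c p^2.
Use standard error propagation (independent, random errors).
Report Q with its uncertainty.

Since Q is a product/quotient, work with relative uncertainties:
  (1·δa/a)² = (1×0.110)² = 0.0121;  (1·δz/z)² = (1×0.0570)² = 0.00325;  (1·δc/c)² = (1×0.0600)² = 0.00360;  (2·δp/p)² = (2×0.00590)² = 0.000139
δQ/Q = √(0.0191) = 0.138
Q = 202300, so δQ = 0.138 × 202300 = 28000.

202300 ± 28000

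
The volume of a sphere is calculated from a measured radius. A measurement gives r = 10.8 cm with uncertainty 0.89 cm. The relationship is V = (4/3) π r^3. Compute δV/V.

V ∝ r^3, so δV/V = |3| · δr/r = 3 × 0.0824 = 0.247.

0.247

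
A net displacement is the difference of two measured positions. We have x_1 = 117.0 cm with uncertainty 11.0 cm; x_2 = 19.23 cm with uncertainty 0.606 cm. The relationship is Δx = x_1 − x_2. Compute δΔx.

11.0 cm

Absolute uncertainties add in quadrature for a linear combination:
  (δx_1)² = 121;  (δx_2)² = 0.367
δΔx = √(121) = 11.0 cm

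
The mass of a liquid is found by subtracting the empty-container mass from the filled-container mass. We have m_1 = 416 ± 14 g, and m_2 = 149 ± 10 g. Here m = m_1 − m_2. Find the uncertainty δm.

Each term contributes (cᵢ δxᵢ)² to (δm)²:
  (δm_1)² = 196;  (δm_2)² = 100
δm = √(296) = 17.2 g

17.2 g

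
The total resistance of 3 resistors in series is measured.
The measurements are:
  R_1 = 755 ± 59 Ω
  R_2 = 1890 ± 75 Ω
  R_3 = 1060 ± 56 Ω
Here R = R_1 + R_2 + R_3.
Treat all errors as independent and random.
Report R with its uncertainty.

3700 ± 111 Ω

R is a linear combination, so absolute uncertainties add in quadrature:
  (δR_1)² = 3480;  (δR_2)² = 5620;  (δR_3)² = 3140
δR = √(12200) = 111 Ω
R = 3700 Ω.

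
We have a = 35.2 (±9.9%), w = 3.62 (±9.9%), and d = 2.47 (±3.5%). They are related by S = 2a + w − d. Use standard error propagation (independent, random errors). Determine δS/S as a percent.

9.75%

For a sum/difference, combine absolute errors in quadrature:
  (2·δa)² = 48.6;  (δw)² = 0.128;  (δd)² = 0.00747
δS = √(48.7) = 6.98
S = 71.6, so δS/S = 6.98/71.6 = 0.0975.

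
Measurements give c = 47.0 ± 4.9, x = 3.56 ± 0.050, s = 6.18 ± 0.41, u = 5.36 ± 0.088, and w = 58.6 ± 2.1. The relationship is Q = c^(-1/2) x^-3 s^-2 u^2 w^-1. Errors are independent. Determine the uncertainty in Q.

Each factor contributes (exponent × relative error)² to (δQ/Q)²:
  (−½·δc/c)² = (-0.5×0.104)² = 0.00272;  (-3·δx/x)² = (-3×0.0140)² = 0.00178;  (-2·δs/s)² = (-2×0.0663)² = 0.0176;  (2·δu/u)² = (2×0.0164)² = 0.00108;  (-1·δw/w)² = (-1×0.0358)² = 0.00128
δQ/Q = √(0.0245) = 0.156
Q = 4.15e-05, so δQ = 0.156 × 4.15e-05 = 6.49e-06.

6.49e-06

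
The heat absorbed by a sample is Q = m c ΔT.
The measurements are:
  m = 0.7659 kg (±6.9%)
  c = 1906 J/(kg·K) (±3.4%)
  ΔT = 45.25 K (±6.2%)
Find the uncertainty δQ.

Q is a product of powers, so relative uncertainties combine in quadrature:
  (1·δm/m)² = (1×0.0690)² = 0.00476;  (1·δc/c)² = (1×0.0340)² = 0.00116;  (1·δΔT/ΔT)² = (1×0.0620)² = 0.00384
δQ/Q = √(0.00976) = 0.0988
Q = 66060 J, so δQ = 0.0988 × 66060 = 6530 J.

6530 J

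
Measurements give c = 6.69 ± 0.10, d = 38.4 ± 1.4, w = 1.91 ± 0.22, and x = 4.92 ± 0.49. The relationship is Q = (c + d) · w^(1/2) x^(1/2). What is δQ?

Let u = c + d = 45.1. δu = √(δc² + δd²) = √(0.0100 + 1.96) = 1.40, so δu/u = 0.0311.
Q is then a monomial in u, w, x:
δQ/Q = √((δu/u)² + (½·δw/w)² + (½·δx/x)²) = √(0.000969 + 0.00332 + 0.00248) = 0.0823
Q = 138, so δQ = 0.0823 × 138 = 11.4.

11.4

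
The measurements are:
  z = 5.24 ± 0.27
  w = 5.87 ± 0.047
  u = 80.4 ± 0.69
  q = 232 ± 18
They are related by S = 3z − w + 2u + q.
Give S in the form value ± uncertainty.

Sums and differences: (δS)² = Σ (cᵢ δxᵢ)².
  (3·δz)² = 0.656;  (δw)² = 0.00221;  (2·δu)² = 1.90;  (δq)² = 324
δS = √(327) = 18.1
S = 403.

403 ± 18.1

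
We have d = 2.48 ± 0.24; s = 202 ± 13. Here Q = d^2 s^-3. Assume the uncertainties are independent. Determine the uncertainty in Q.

Since Q is a product/quotient, work with relative uncertainties:
  (2·δd/d)² = (2×0.0968)² = 0.0375;  (-3·δs/s)² = (-3×0.0644)² = 0.0373
δQ/Q = √(0.0747) = 0.273
Q = 7.46e-07, so δQ = 0.273 × 7.46e-07 = 2.04e-07.

2.04e-07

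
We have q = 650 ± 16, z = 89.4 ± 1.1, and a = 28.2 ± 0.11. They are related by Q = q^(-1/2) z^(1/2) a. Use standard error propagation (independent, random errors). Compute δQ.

Each factor contributes (exponent × relative error)² to (δQ/Q)²:
  (−½·δq/q)² = (-0.5×0.0246)² = 0.000151;  (½·δz/z)² = (0.5×0.0123)² = 3.78e-05;  (1·δa/a)² = (1×0.00390)² = 1.52e-05
δQ/Q = √(0.000205) = 0.0143
Q = 10.5, so δQ = 0.0143 × 10.5 = 0.150.

0.150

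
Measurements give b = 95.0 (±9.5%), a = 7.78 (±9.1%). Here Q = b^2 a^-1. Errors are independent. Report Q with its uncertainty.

1160 ± 244

Each factor contributes (exponent × relative error)² to (δQ/Q)²:
  (2·δb/b)² = (2×0.0950)² = 0.0361;  (-1·δa/a)² = (-1×0.0910)² = 0.00828
δQ/Q = √(0.0444) = 0.211
Q = 1160, so δQ = 0.211 × 1160 = 244.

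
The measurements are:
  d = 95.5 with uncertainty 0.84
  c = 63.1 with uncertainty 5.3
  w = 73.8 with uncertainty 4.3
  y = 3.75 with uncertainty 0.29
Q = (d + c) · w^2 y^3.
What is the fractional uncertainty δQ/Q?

Let u = d + c = 159. δu = √(δd² + δc²) = √(0.706 + 28.1) = 5.37, so δu/u = 0.0338.
Q is then a monomial in u, w, y:
δQ/Q = √((δu/u)² + (2·δw/w)² + (3·δy/y)²) = √(0.00114 + 0.0136 + 0.0538) = 0.262

0.262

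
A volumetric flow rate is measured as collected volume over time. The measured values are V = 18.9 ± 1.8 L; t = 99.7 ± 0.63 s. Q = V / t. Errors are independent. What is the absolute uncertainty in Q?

0.0181 L/s

Relative error in a monomial: (δQ/Q)² = Σ (nᵢ · δxᵢ/xᵢ)².
  (1·δV/V)² = (1×0.0952)² = 0.00907;  (-1·δt/t)² = (-1×0.00632)² = 3.99e-05
δQ/Q = √(0.00911) = 0.0954
Q = 0.190 L/s, so δQ = 0.0954 × 0.190 = 0.0181 L/s.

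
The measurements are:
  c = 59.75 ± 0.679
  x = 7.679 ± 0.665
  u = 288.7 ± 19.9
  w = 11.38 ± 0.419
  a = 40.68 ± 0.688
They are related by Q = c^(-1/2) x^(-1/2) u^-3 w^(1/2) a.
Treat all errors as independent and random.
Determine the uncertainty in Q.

Relative error in a monomial: (δQ/Q)² = Σ (nᵢ · δxᵢ/xᵢ)².
  (−½·δc/c)² = (-0.5×0.0114)² = 3.23e-05;  (−½·δx/x)² = (-0.5×0.0866)² = 0.00187;  (-3·δu/u)² = (-3×0.0689)² = 0.0428;  (½·δw/w)² = (0.5×0.0368)² = 0.000339;  (1·δa/a)² = (1×0.0169)² = 0.000286
δQ/Q = √(0.0453) = 0.213
Q = 2.663e-07, so δQ = 0.213 × 2.663e-07 = 5.67e-08.

5.67e-08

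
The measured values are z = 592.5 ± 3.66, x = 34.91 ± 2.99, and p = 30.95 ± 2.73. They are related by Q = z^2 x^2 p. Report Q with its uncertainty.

(1.324 ± 0.256) × 10^10

Products/powers → add relative errors in quadrature, weighted by exponent:
  (2·δz/z)² = (2×0.00618)² = 0.000153;  (2·δx/x)² = (2×0.0856)² = 0.0293;  (1·δp/p)² = (1×0.0882)² = 0.00778
δQ/Q = √(0.0373) = 0.193
Q = 1.324e+10, so δQ = 0.193 × 1.324e+10 = 2.56e+09.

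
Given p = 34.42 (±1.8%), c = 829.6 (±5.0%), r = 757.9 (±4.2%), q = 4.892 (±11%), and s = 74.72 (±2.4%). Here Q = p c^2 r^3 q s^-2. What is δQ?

Q is a product of powers, so relative uncertainties combine in quadrature:
  (1·δp/p)² = (1×0.0180)² = 0.000324;  (2·δc/c)² = (2×0.0500)² = 0.0100;  (3·δr/r)² = (3×0.0420)² = 0.0159;  (1·δq/q)² = (1×0.110)² = 0.0121;  (-2·δs/s)² = (-2×0.0240)² = 0.00230
δQ/Q = √(0.0406) = 0.202
Q = 9.036e+12, so δQ = 0.202 × 9.036e+12 = 1.82e+12.

1.82e+12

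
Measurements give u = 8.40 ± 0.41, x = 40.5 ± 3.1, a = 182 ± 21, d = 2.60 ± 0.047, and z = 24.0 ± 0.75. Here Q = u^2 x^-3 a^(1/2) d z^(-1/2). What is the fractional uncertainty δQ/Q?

For a monomial Q ∝ u^2, x^-3, a^(1/2), d, z^(-1/2), fractional errors add in quadrature:
  (2·δu/u)² = (2×0.0488)² = 0.00953;  (-3·δx/x)² = (-3×0.0765)² = 0.0527;  (½·δa/a)² = (0.5×0.115)² = 0.00333;  (1·δd/d)² = (1×0.0181)² = 0.000327;  (−½·δz/z)² = (-0.5×0.0312)² = 0.000244
δQ/Q = √(0.0662) = 0.257

0.257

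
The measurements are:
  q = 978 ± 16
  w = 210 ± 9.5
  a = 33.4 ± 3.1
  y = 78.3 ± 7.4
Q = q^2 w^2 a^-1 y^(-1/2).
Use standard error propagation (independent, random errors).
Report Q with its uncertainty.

Since Q is a product/quotient, work with relative uncertainties:
  (2·δq/q)² = (2×0.0164)² = 0.00107;  (2·δw/w)² = (2×0.0452)² = 0.00819;  (-1·δa/a)² = (-1×0.0928)² = 0.00861;  (−½·δy/y)² = (-0.5×0.0945)² = 0.00223
δQ/Q = √(0.0201) = 0.142
Q = 1.43e+08, so δQ = 0.142 × 1.43e+08 = 2.02e+07.

(1.43 ± 0.202) × 10^8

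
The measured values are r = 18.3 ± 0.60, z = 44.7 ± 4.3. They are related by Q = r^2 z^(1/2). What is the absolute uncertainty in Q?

182

For a monomial Q ∝ r^2, z^(1/2), fractional errors add in quadrature:
  (2·δr/r)² = (2×0.0328)² = 0.00430;  (½·δz/z)² = (0.5×0.0962)² = 0.00231
δQ/Q = √(0.00661) = 0.0813
Q = 2240, so δQ = 0.0813 × 2240 = 182.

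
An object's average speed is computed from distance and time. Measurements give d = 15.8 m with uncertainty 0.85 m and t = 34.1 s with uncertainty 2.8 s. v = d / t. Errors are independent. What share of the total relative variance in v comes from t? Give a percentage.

(δv/v)² = (1·δd/d)² + (-1·δt/t)²
  d term: (1×0.0538)² = 0.00289
  t term: (-1×0.0821)² = 0.00674
Total = 0.00964. Share from t = 0.00674/0.00964 = 0.700.

70.0%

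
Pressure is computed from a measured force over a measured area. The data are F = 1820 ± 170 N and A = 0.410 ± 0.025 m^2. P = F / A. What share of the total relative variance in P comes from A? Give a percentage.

29.9%

(δP/P)² = (1·δF/F)² + (-1·δA/A)²
  F term: (1×0.0934)² = 0.00872
  A term: (-1×0.0610)² = 0.00372
Total = 0.0124. Share from A = 0.00372/0.0124 = 0.299.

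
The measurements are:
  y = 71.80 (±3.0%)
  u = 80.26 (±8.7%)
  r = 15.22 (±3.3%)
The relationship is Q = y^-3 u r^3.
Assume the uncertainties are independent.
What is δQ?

Since Q is a product/quotient, work with relative uncertainties:
  (-3·δy/y)² = (-3×0.0300)² = 0.00810;  (1·δu/u)² = (1×0.0870)² = 0.00757;  (3·δr/r)² = (3×0.0330)² = 0.00980
δQ/Q = √(0.0255) = 0.160
Q = 0.7645, so δQ = 0.160 × 0.7645 = 0.122.

0.122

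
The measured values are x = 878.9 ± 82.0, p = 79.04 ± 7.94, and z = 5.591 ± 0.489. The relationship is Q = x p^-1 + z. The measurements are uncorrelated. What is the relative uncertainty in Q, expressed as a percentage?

9.58%

Let w = x·p^-1 = 11.12. δw/w = √((1·δx/x)² + (-1·δp/p)²) = √(0.00870 + 0.0101) = 0.137, so δw = 1.52.
Q = w + z: δQ = √(δw² + δz²) = √(2.32 + 0.239) = 1.60
Q = 16.71, so δQ/Q = 1.60/16.71 = 0.0958.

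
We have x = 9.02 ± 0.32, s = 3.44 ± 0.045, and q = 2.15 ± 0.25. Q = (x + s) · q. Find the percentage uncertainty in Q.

11.9%

Let u = x + s = 12.5. δu = √(δx² + δs²) = √(0.102 + 0.00202) = 0.323, so δu/u = 0.0259.
Q is then a monomial in u, q:
δQ/Q = √((δu/u)² + (1·δq/q)²) = √(0.000673 + 0.0135) = 0.119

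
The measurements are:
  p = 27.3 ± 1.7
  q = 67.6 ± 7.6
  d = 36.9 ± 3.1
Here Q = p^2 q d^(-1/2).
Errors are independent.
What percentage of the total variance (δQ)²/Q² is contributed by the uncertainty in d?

(δQ/Q)² = (2·δp/p)² + (1·δq/q)² + (−½·δd/d)²
  p term: (2×0.0623)² = 0.0155
  q term: (1×0.112)² = 0.0126
  d term: (-0.5×0.0840)² = 0.00176
Total = 0.0299. Share from d = 0.00176/0.0299 = 0.0590.

5.90%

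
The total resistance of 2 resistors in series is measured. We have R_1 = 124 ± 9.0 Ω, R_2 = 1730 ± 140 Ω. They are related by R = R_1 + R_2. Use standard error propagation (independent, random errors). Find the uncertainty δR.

140 Ω

For a sum/difference, combine absolute errors in quadrature:
  (δR_1)² = 81.0;  (δR_2)² = 19600
δR = √(19700) = 140 Ω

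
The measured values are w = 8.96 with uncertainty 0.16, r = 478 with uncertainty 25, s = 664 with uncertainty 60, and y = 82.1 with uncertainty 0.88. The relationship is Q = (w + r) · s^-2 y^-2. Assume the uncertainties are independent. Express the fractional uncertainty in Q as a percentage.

18.9%

Let u = w + r = 487. δu = √(δw² + δr²) = √(0.0256 + 625) = 25.0, so δu/u = 0.0513.
Q is then a monomial in u, s, y:
δQ/Q = √((δu/u)² + (-2·δs/s)² + (-2·δy/y)²) = √(0.00264 + 0.0327 + 0.000460) = 0.189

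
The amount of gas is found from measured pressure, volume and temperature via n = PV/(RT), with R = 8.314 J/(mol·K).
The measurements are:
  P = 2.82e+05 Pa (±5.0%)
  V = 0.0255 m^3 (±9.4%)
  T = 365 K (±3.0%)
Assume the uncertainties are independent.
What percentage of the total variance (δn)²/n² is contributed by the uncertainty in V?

72.2%

(δn/n)² = (1·δP/P)² + (1·δV/V)² + (-1·δT/T)²
  P term: (1×0.0500)² = 0.00250
  V term: (1×0.0940)² = 0.00884
  T term: (-1×0.0300)² = 0.000900
Total = 0.0122. Share from V = 0.00884/0.0122 = 0.722.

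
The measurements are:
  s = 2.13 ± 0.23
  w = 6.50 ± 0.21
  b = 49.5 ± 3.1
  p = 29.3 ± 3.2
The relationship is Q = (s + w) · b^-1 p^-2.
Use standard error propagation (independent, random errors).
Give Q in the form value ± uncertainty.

(2.03 ± 0.467) × 10^-4

Let u = s + w = 8.63. δu = √(δs² + δw²) = √(0.0529 + 0.0441) = 0.311, so δu/u = 0.0361.
Q is then a monomial in u, b, p:
δQ/Q = √((δu/u)² + (-1·δb/b)² + (-2·δp/p)²) = √(0.00130 + 0.00392 + 0.0477) = 0.230
Q = 0.000203, so δQ = 0.230 × 0.000203 = 4.67e-05.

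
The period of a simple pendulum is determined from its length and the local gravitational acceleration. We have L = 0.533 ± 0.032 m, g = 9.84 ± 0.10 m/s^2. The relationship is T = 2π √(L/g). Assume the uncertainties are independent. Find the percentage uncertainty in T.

Each factor contributes (exponent × relative error)² to (δT/T)²:
  (½·δL/L)² = (0.5×0.0600)² = 0.000901;  (−½·δg/g)² = (-0.5×0.0102)² = 2.58e-05
δT/T = √(0.000927) = 0.0304

3.04%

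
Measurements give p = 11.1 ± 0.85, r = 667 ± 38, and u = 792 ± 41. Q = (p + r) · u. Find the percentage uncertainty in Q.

7.63%

Let w = p + r = 678. δw = √(δp² + δr²) = √(0.722 + 1440) = 38.0, so δw/w = 0.0561.
Q is then a monomial in w, u:
δQ/Q = √((δw/w)² + (1·δu/u)²) = √(0.00314 + 0.00268) = 0.0763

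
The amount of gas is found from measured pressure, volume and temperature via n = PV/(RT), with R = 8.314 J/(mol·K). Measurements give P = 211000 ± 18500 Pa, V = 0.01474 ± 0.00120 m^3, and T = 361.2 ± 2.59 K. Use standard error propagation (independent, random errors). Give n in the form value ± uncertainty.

1.036 ± 0.124 mol

n is a product of powers, so relative uncertainties combine in quadrature:
  (1·δP/P)² = (1×0.0877)² = 0.00769;  (1·δV/V)² = (1×0.0814)² = 0.00663;  (-1·δT/T)² = (-1×0.00717)² = 5.14e-05
δn/n = √(0.0144) = 0.120
n = 1.036 mol, so δn = 0.120 × 1.036 = 0.124 mol.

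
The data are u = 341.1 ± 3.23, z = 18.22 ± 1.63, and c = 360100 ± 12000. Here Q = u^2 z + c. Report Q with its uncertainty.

(2.480 ± 0.194) × 10^6

Let p = u^2·z = 2.12e+06. δp/p = √((2·δu/u)² + (1·δz/z)²) = √(0.000359 + 0.00800) = 0.0914, so δp = 1.94e+05.
Q = p + c: δQ = √(δp² + δc²) = √(3.76e+10 + 1.44e+08) = 1.94e+05
Q = 2.48e+06.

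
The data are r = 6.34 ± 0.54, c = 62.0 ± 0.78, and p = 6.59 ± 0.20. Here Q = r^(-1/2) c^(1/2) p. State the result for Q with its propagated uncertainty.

20.6 ± 1.09

Products/powers → add relative errors in quadrature, weighted by exponent:
  (−½·δr/r)² = (-0.5×0.0852)² = 0.00181;  (½·δc/c)² = (0.5×0.0126)² = 3.96e-05;  (1·δp/p)² = (1×0.0303)² = 0.000921
δQ/Q = √(0.00277) = 0.0527
Q = 20.6, so δQ = 0.0527 × 20.6 = 1.09.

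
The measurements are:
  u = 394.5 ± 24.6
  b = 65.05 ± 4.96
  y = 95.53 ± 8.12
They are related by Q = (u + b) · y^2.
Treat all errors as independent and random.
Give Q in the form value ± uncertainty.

Let w = u + b = 459.6. δw = √(δu² + δb²) = √(605 + 24.6) = 25.1, so δw/w = 0.0546.
Q is then a monomial in w, y:
δQ/Q = √((δw/w)² + (2·δy/y)²) = √(0.00298 + 0.0289) = 0.179
Q = 4.194e+06, so δQ = 0.179 × 4.194e+06 = 7.49e+05.

(4.194 ± 0.749) × 10^6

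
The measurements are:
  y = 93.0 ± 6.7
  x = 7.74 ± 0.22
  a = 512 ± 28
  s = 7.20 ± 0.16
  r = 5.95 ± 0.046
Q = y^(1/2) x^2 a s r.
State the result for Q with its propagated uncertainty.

Q is a product of powers, so relative uncertainties combine in quadrature:
  (½·δy/y)² = (0.5×0.0720)² = 0.00130;  (2·δx/x)² = (2×0.0284)² = 0.00323;  (1·δa/a)² = (1×0.0547)² = 0.00299;  (1·δs/s)² = (1×0.0222)² = 0.000494;  (1·δr/r)² = (1×0.00773)² = 5.98e-05
δQ/Q = √(0.00807) = 0.0899
Q = 1.27e+07, so δQ = 0.0899 × 1.27e+07 = 1.14e+06.

(1.27 ± 0.114) × 10^7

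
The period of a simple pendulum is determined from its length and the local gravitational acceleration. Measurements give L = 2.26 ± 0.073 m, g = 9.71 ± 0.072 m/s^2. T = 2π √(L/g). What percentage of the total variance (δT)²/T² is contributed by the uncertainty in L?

95.0%

(δT/T)² = (½·δL/L)² + (−½·δg/g)²
  L term: (0.5×0.0323)² = 0.000261
  g term: (-0.5×0.00742)² = 1.37e-05
Total = 0.000275. Share from L = 0.000261/0.000275 = 0.950.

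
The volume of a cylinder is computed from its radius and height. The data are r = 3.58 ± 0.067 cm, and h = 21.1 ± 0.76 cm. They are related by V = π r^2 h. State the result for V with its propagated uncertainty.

Since V is a product/quotient, work with relative uncertainties:
  (2·δr/r)² = (2×0.0187)² = 0.00140;  (1·δh/h)² = (1×0.0360)² = 0.00130
δV/V = √(0.00270) = 0.0519
V = 850 cm^3, so δV = 0.0519 × 850 = 44.1 cm^3.

850 ± 44.1 cm^3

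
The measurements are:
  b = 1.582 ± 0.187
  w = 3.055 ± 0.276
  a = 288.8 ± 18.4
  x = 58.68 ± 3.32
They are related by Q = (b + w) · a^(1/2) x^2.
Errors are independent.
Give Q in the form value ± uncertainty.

271300 ± 37400

Let u = b + w = 4.637. δu = √(δb² + δw²) = √(0.0350 + 0.0762) = 0.333, so δu/u = 0.0719.
Q is then a monomial in u, a, x:
δQ/Q = √((δu/u)² + (½·δa/a)² + (2·δx/x)²) = √(0.00517 + 0.00101 + 0.0128) = 0.138
Q = 271300, so δQ = 0.138 × 271300 = 37400.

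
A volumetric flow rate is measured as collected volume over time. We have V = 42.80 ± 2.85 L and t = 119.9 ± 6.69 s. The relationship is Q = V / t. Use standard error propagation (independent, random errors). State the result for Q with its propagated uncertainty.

0.3570 ± 0.0310 L/s

Since Q is a product/quotient, work with relative uncertainties:
  (1·δV/V)² = (1×0.0666)² = 0.00443;  (-1·δt/t)² = (-1×0.0558)² = 0.00311
δQ/Q = √(0.00755) = 0.0869
Q = 0.3570 L/s, so δQ = 0.0869 × 0.3570 = 0.0310 L/s.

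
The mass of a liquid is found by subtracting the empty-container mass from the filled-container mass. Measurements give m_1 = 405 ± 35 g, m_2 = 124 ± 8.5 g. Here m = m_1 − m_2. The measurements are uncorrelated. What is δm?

Sums and differences: (δm)² = Σ (cᵢ δxᵢ)².
  (δm_1)² = 1220;  (δm_2)² = 72.2
δm = √(1300) = 36.0 g

36.0 g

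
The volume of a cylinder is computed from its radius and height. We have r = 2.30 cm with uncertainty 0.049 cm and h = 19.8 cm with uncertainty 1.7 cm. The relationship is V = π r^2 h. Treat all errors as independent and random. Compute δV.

V is a product of powers, so relative uncertainties combine in quadrature:
  (2·δr/r)² = (2×0.0213)² = 0.00182;  (1·δh/h)² = (1×0.0859)² = 0.00737
δV/V = √(0.00919) = 0.0958
V = 329 cm^3, so δV = 0.0958 × 329 = 31.5 cm^3.

31.5 cm^3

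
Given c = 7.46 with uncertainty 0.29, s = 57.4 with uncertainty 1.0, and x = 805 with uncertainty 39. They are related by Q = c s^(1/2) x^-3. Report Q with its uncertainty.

Q is a product of powers, so relative uncertainties combine in quadrature:
  (1·δc/c)² = (1×0.0389)² = 0.00151;  (½·δs/s)² = (0.5×0.0174)² = 7.59e-05;  (-3·δx/x)² = (-3×0.0484)² = 0.0211
δQ/Q = √(0.0227) = 0.151
Q = 1.08e-07, so δQ = 0.151 × 1.08e-07 = 1.63e-08.

(1.08 ± 0.163) × 10^-7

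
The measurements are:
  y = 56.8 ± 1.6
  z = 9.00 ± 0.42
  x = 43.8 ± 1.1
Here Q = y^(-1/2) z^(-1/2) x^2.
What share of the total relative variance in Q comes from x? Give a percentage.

77.3%

(δQ/Q)² = (−½·δy/y)² + (−½·δz/z)² + (2·δx/x)²
  y term: (-0.5×0.0282)² = 0.000198
  z term: (-0.5×0.0467)² = 0.000544
  x term: (2×0.0251)² = 0.00252
Total = 0.00327. Share from x = 0.00252/0.00327 = 0.773.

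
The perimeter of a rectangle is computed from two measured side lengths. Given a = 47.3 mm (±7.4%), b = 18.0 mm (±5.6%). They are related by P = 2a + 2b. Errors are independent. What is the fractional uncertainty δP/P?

0.0558

For a sum/difference, combine absolute errors in quadrature:
  (2·δa)² = 49.0;  (2·δb)² = 4.06
δP = √(53.1) = 7.28 mm
P = 131 mm, so δP/P = 7.28/131 = 0.0558.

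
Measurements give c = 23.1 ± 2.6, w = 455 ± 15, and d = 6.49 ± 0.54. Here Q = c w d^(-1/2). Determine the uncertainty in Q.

For a monomial Q ∝ c, w, d^(-1/2), fractional errors add in quadrature:
  (1·δc/c)² = (1×0.113)² = 0.0127;  (1·δw/w)² = (1×0.0330)² = 0.00109;  (−½·δd/d)² = (-0.5×0.0832)² = 0.00173
δQ/Q = √(0.0155) = 0.124
Q = 4130, so δQ = 0.124 × 4130 = 513.

513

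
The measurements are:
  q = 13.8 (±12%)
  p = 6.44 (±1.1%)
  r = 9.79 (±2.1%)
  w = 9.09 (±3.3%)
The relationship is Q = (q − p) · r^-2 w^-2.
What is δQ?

0.000222

Let u = q − p = 7.36. δu = √(δq² + δp²) = √(2.74 + 0.00502) = 1.66, so δu/u = 0.225.
Q is then a monomial in u, r, w:
δQ/Q = √((δu/u)² + (-2·δr/r)² + (-2·δw/w)²) = √(0.0507 + 0.00176 + 0.00436) = 0.238
Q = 0.000929, so δQ = 0.238 × 0.000929 = 0.000222.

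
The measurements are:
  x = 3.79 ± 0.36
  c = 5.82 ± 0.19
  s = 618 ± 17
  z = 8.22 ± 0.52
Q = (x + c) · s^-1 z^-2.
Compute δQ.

3.14e-05

Let u = x + c = 9.61. δu = √(δx² + δc²) = √(0.130 + 0.0361) = 0.407, so δu/u = 0.0424.
Q is then a monomial in u, s, z:
δQ/Q = √((δu/u)² + (-1·δs/s)² + (-2·δz/z)²) = √(0.00179 + 0.000757 + 0.0160) = 0.136
Q = 0.000230, so δQ = 0.136 × 0.000230 = 3.14e-05.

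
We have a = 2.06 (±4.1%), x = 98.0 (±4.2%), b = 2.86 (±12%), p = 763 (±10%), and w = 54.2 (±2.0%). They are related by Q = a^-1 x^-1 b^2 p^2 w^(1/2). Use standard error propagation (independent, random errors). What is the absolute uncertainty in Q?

55200

Since Q is a product/quotient, work with relative uncertainties:
  (-1·δa/a)² = (-1×0.0410)² = 0.00168;  (-1·δx/x)² = (-1×0.0420)² = 0.00176;  (2·δb/b)² = (2×0.120)² = 0.0576;  (2·δp/p)² = (2×0.100)² = 0.0400;  (½·δw/w)² = (0.5×0.0200)² = 0.000100
δQ/Q = √(0.101) = 0.318
Q = 1.74e+05, so δQ = 0.318 × 1.74e+05 = 55200.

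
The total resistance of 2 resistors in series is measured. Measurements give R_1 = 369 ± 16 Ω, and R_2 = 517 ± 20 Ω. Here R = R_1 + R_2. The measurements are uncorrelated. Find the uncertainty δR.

25.6 Ω

R is a linear combination, so absolute uncertainties add in quadrature:
  (δR_1)² = 256;  (δR_2)² = 400
δR = √(656) = 25.6 Ω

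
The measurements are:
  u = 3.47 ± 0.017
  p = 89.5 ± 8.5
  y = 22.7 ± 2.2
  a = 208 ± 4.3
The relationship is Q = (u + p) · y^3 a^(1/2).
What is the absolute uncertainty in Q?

Let w = u + p = 93.0. δw = √(δu² + δp²) = √(0.000289 + 72.2) = 8.50, so δw/w = 0.0914.
Q is then a monomial in w, y, a:
δQ/Q = √((δw/w)² + (3·δy/y)² + (½·δa/a)²) = √(0.00836 + 0.0845 + 0.000107) = 0.305
Q = 1.57e+07, so δQ = 0.305 × 1.57e+07 = 4.78e+06.

4.78e+06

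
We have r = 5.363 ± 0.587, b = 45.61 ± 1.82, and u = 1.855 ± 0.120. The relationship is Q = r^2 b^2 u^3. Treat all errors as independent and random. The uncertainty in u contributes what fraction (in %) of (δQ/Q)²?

(δQ/Q)² = (2·δr/r)² + (2·δb/b)² + (3·δu/u)²
  r term: (2×0.109)² = 0.0479
  b term: (2×0.0399)² = 0.00637
  u term: (3×0.0647)² = 0.0377
Total = 0.0920. Share from u = 0.0377/0.0920 = 0.410.

41.0%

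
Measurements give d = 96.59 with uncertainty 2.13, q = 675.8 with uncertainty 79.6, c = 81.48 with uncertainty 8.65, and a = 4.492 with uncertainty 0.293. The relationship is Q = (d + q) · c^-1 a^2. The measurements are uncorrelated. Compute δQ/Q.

Let u = d + q = 772.4. δu = √(δd² + δq²) = √(4.54 + 6340) = 79.6, so δu/u = 0.103.
Q is then a monomial in u, c, a:
δQ/Q = √((δu/u)² + (-1·δc/c)² + (2·δa/a)²) = √(0.0106 + 0.0113 + 0.0170) = 0.197

0.197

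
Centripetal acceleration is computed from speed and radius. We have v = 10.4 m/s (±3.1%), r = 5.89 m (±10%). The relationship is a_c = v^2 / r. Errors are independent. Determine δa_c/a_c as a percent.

Each factor contributes (exponent × relative error)² to (δa_c/a_c)²:
  (2·δv/v)² = (2×0.0310)² = 0.00384;  (-1·δr/r)² = (-1×0.100)² = 0.0100
δa_c/a_c = √(0.0138) = 0.118

11.8%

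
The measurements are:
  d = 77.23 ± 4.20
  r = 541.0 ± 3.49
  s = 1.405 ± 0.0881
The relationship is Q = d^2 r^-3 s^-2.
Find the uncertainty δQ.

3.19e-06

Since Q is a product/quotient, work with relative uncertainties:
  (2·δd/d)² = (2×0.0544)² = 0.0118;  (-3·δr/r)² = (-3×0.00645)² = 0.000375;  (-2·δs/s)² = (-2×0.0627)² = 0.0157
δQ/Q = √(0.0279) = 0.167
Q = 1.908e-05, so δQ = 0.167 × 1.908e-05 = 3.19e-06.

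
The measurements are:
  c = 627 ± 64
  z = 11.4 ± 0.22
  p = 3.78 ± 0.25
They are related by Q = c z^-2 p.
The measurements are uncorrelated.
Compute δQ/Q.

0.128

Q is a product of powers, so relative uncertainties combine in quadrature:
  (1·δc/c)² = (1×0.102)² = 0.0104;  (-2·δz/z)² = (-2×0.0193)² = 0.00149;  (1·δp/p)² = (1×0.0661)² = 0.00437
δQ/Q = √(0.0163) = 0.128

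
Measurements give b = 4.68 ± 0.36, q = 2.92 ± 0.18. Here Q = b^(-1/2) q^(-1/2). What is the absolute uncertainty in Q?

Each factor contributes (exponent × relative error)² to (δQ/Q)²:
  (−½·δb/b)² = (-0.5×0.0769)² = 0.00148;  (−½·δq/q)² = (-0.5×0.0616)² = 0.000950
δQ/Q = √(0.00243) = 0.0493
Q = 0.271, so δQ = 0.0493 × 0.271 = 0.0133.

0.0133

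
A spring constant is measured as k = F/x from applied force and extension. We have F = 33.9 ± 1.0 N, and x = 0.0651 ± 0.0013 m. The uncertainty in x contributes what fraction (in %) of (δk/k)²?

(δk/k)² = (1·δF/F)² + (-1·δx/x)²
  F term: (1×0.0295)² = 0.000870
  x term: (-1×0.0200)² = 0.000399
Total = 0.00127. Share from x = 0.000399/0.00127 = 0.314.

31.4%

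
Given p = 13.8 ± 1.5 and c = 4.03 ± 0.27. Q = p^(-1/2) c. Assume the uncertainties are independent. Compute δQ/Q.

0.0863

Each factor contributes (exponent × relative error)² to (δQ/Q)²:
  (−½·δp/p)² = (-0.5×0.109)² = 0.00295;  (1·δc/c)² = (1×0.0670)² = 0.00449
δQ/Q = √(0.00744) = 0.0863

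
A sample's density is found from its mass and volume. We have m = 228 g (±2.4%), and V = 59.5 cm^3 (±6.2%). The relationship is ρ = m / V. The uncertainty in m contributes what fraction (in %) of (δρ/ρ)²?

13.0%

(δρ/ρ)² = (1·δm/m)² + (-1·δV/V)²
  m term: (1×0.0240)² = 0.000576
  V term: (-1×0.0620)² = 0.00384
Total = 0.00442. Share from m = 0.000576/0.00442 = 0.130.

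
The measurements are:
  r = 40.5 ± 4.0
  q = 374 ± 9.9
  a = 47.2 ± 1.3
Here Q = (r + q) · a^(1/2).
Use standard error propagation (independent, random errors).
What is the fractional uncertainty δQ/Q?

Let u = r + q = 414. δu = √(δr² + δq²) = √(16.0 + 98.0) = 10.7, so δu/u = 0.0258.
Q is then a monomial in u, a:
δQ/Q = √((δu/u)² + (½·δa/a)²) = √(0.000664 + 0.000190) = 0.0292

0.0292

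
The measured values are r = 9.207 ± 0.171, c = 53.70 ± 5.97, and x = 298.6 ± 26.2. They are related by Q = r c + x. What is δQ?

61.6

Let p = r·c = 494.4. δp/p = √((1·δr/r)² + (1·δc/c)²) = √(0.000345 + 0.0124) = 0.113, so δp = 55.7.
Q = p + x: δQ = √(δp² + δx²) = √(3110 + 686) = 61.6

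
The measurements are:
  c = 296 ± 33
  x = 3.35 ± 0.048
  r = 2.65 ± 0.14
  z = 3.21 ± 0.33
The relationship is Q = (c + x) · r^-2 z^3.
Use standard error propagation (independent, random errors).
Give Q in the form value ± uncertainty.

Let u = c + x = 299. δu = √(δc² + δx²) = √(1090 + 0.00230) = 33.0, so δu/u = 0.110.
Q is then a monomial in u, r, z:
δQ/Q = √((δu/u)² + (-2·δr/r)² + (3·δz/z)²) = √(0.0122 + 0.0112 + 0.0951) = 0.344
Q = 1410, so δQ = 0.344 × 1410 = 485.

1410 ± 485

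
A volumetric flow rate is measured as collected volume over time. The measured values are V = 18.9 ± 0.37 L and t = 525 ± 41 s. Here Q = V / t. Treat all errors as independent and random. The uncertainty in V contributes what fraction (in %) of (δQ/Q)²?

(δQ/Q)² = (1·δV/V)² + (-1·δt/t)²
  V term: (1×0.0196)² = 0.000383
  t term: (-1×0.0781)² = 0.00610
Total = 0.00648. Share from V = 0.000383/0.00648 = 0.0591.

5.91%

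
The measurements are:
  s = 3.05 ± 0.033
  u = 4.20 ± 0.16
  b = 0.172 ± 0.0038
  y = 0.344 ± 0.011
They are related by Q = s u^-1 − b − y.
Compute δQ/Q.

0.148

Let p = s·u^-1 = 0.726. δp/p = √((1·δs/s)² + (-1·δu/u)²) = √(0.000117 + 0.00145) = 0.0396, so δp = 0.0288.
Q = p − b − y: δQ = √(δp² + δb² + δy²) = √(0.000827 + 1.44e-05 + 0.000121) = 0.0310
Q = 0.210, so δQ/Q = 0.0310/0.210 = 0.148.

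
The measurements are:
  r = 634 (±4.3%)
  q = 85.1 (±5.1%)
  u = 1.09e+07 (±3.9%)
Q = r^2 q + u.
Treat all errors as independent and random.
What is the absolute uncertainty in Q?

Let p = r^2·q = 3.42e+07. δp/p = √((2·δr/r)² + (1·δq/q)²) = √(0.00740 + 0.00260) = 0.1000, so δp = 3.42e+06.
Q = p + u: δQ = √(δp² + δu²) = √(1.17e+13 + 1.81e+11) = 3.45e+06

3.45e+06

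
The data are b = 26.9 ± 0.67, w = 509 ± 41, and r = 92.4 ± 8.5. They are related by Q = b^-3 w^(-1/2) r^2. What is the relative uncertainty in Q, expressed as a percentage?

Since Q is a product/quotient, work with relative uncertainties:
  (-3·δb/b)² = (-3×0.0249)² = 0.00558;  (−½·δw/w)² = (-0.5×0.0806)² = 0.00162;  (2·δr/r)² = (2×0.0920)² = 0.0338
δQ/Q = √(0.0411) = 0.203

20.3%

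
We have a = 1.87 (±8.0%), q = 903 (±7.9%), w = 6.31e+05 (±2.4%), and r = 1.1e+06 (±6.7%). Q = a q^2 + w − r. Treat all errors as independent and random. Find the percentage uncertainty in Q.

Let p = a·q^2 = 1.52e+06. δp/p = √((1·δa/a)² + (2·δq/q)²) = √(0.00640 + 0.0250) = 0.177, so δp = 2.7e+05.
Q = p + w − r: δQ = √(δp² + δw² + δr²) = √(7.29e+10 + 2.29e+08 + 5.43e+09) = 2.8e+05
Q = 1.06e+06, so δQ/Q = 2.8e+05/1.06e+06 = 0.266.

26.6%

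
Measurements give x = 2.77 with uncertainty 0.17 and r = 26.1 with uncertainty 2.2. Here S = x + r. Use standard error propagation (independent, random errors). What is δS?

2.21

Each term contributes (cᵢ δxᵢ)² to (δS)²:
  (δx)² = 0.0289;  (δr)² = 4.84
δS = √(4.87) = 2.21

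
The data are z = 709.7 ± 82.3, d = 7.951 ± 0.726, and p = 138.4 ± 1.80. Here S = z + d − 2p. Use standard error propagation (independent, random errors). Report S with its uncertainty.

For a sum/difference, combine absolute errors in quadrature:
  (δz)² = 6770;  (δd)² = 0.527;  (2·δp)² = 13.0
δS = √(6790) = 82.4
S = 440.9.

440.9 ± 82.4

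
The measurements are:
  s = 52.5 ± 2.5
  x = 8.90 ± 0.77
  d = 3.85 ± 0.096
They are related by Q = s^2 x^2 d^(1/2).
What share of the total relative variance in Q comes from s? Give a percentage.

(δQ/Q)² = (2·δs/s)² + (2·δx/x)² + (½·δd/d)²
  s term: (2×0.0476)² = 0.00907
  x term: (2×0.0865)² = 0.0299
  d term: (0.5×0.0249)² = 0.000155
Total = 0.0392. Share from s = 0.00907/0.0392 = 0.232.

23.2%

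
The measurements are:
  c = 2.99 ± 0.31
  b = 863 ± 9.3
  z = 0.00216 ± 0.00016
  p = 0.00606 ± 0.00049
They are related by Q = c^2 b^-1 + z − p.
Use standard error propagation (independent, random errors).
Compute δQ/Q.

Let w = c^2·b^-1 = 0.0104. δw/w = √((2·δc/c)² + (-1·δb/b)²) = √(0.0430 + 0.000116) = 0.208, so δw = 0.00215.
Q = w + z − p: δQ = √(δw² + δz² + δp²) = √(4.63e-06 + 2.56e-08 + 2.4e-07) = 0.00221
Q = 0.00646, so δQ/Q = 0.00221/0.00646 = 0.342.

0.342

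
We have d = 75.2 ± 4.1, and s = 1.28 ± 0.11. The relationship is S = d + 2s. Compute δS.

4.11

Sums and differences: (δS)² = Σ (cᵢ δxᵢ)².
  (δd)² = 16.8;  (2·δs)² = 0.0484
δS = √(16.9) = 4.11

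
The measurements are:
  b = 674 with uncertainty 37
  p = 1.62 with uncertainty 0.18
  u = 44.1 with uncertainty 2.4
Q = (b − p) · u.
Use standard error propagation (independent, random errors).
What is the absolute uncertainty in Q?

Let w = b − p = 672. δw = √(δb² + δp²) = √(1370 + 0.0324) = 37.0, so δw/w = 0.0550.
Q is then a monomial in w, u:
δQ/Q = √((δw/w)² + (1·δu/u)²) = √(0.00303 + 0.00296) = 0.0774
Q = 29700, so δQ = 0.0774 × 29700 = 2290.

2290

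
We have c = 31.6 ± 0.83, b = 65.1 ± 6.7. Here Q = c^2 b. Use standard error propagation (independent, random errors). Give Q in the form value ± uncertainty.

65000 ± 7510

For a monomial Q ∝ c^2, b, fractional errors add in quadrature:
  (2·δc/c)² = (2×0.0263)² = 0.00276;  (1·δb/b)² = (1×0.103)² = 0.0106
δQ/Q = √(0.0134) = 0.116
Q = 65000, so δQ = 0.116 × 65000 = 7510.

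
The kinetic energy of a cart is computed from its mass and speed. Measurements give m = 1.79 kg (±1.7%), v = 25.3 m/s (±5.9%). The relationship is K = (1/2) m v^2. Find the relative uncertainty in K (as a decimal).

Products/powers → add relative errors in quadrature, weighted by exponent:
  (1·δm/m)² = (1×0.0170)² = 0.000289;  (2·δv/v)² = (2×0.0590)² = 0.0139
δK/K = √(0.0142) = 0.119

0.119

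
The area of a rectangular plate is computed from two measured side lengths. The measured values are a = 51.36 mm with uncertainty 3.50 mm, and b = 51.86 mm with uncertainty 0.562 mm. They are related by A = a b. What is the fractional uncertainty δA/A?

0.0690

Since A is a product/quotient, work with relative uncertainties:
  (1·δa/a)² = (1×0.0681)² = 0.00464;  (1·δb/b)² = (1×0.0108)² = 0.000117
δA/A = √(0.00476) = 0.0690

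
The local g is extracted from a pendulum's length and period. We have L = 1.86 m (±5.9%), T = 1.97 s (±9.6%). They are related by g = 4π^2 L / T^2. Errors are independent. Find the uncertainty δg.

3.80 m/s^2

g is a product of powers, so relative uncertainties combine in quadrature:
  (1·δL/L)² = (1×0.0590)² = 0.00348;  (-2·δT/T)² = (-2×0.0960)² = 0.0369
δg/g = √(0.0403) = 0.201
g = 18.9 m/s^2, so δg = 0.201 × 18.9 = 3.80 m/s^2.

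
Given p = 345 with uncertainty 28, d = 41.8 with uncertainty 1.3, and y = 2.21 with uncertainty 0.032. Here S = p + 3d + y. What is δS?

Sums and differences: (δS)² = Σ (cᵢ δxᵢ)².
  (δp)² = 784;  (3·δd)² = 15.2;  (δy)² = 0.00102
δS = √(799) = 28.3

28.3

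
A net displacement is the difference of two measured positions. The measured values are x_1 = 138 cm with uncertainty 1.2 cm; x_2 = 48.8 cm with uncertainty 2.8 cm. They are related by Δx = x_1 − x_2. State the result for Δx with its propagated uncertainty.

Sums and differences: (δΔx)² = Σ (cᵢ δxᵢ)².
  (δx_1)² = 1.44;  (δx_2)² = 7.84
δΔx = √(9.28) = 3.05 cm
Δx = 89.2 cm.

89.2 ± 3.05 cm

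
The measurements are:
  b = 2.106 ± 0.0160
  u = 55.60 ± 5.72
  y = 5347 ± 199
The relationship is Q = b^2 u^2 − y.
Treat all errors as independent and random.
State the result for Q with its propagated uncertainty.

8364 ± 2840

Let p = b^2·u^2 = 13710. δp/p = √((2·δb/b)² + (2·δu/u)²) = √(0.000231 + 0.0423) = 0.206, so δp = 2830.
Q = p − y: δQ = √(δp² + δy²) = √(8e+06 + 39600) = 2840
Q = 8364.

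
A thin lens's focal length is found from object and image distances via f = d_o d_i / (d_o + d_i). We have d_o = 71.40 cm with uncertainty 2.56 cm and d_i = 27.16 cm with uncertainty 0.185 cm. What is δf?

∂f/∂d_o = (d_i/(d_o+d_i))² = 0.0759;  ∂f/∂d_i = (d_o/(d_o+d_i))² = 0.525
δf = √((∂f/∂d_o · δd_o)² + (∂f/∂d_i · δd_i)²) = √(0.0378 + 0.00943) = 0.217 cm

0.217 cm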